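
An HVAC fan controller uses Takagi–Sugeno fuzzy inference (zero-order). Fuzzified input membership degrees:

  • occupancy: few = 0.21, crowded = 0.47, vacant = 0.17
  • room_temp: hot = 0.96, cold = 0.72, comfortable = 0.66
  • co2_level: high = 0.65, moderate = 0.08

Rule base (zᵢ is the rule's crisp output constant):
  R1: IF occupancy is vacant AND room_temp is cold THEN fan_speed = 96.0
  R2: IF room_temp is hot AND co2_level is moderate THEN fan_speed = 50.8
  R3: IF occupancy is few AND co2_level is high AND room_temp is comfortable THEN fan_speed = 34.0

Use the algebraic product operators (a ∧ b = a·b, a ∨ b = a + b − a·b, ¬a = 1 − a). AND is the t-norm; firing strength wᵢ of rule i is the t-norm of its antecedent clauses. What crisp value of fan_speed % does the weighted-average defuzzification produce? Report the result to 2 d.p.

64.69

R1 (z=96.0): vacant=0.17, cold=0.72; AND[a·b] → w = 0.1224
R2 (z=50.8): hot=0.96, moderate=0.08; AND[a·b] → w = 0.0768
R3 (z=34.0): few=0.21, high=0.65, comfortable=0.66; AND[a·b] → w = 0.0901
Weighted average = (0.1224·96.0 + 0.0768·50.8 + 0.0901·34.0) / (0.1224 + 0.0768 + 0.0901)
  = 18.7149 / 0.2893 = 64.69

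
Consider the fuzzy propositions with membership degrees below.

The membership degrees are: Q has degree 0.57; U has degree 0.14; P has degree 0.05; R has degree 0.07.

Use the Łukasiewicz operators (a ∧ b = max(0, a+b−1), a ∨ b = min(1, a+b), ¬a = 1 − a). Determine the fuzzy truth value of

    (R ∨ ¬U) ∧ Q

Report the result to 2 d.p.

0.50

¬U = 1 − 0.14 = 0.86
R ∨ ¬U = min(1, a+b) on (0.07, 0.86) = 0.93
(R ∨ ¬U) ∧ Q = max(0, a+b−1) on (0.93, 0.57) = 0.50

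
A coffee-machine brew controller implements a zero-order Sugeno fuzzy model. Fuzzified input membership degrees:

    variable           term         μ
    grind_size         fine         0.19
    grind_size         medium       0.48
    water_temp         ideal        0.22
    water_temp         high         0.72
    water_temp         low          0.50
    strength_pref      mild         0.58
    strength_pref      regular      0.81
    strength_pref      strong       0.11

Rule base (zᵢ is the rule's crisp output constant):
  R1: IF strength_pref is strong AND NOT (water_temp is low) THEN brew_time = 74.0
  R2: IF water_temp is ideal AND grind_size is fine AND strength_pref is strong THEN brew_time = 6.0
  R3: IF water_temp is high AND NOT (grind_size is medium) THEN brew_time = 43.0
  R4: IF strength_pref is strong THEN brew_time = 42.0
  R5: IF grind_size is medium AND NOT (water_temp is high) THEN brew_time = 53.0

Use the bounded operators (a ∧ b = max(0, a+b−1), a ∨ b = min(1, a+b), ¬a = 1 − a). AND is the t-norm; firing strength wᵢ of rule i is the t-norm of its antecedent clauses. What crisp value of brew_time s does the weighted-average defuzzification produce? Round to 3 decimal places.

R1 (z=74.0): strong=0.11, ¬low=1−0.50=0.50; AND[max(0, a+b−1)] → w = 0.00
R2 (z=6.0): ideal=0.22, fine=0.19, strong=0.11; AND[max(0, a+b−1)] → w = 0.00
R3 (z=43.0): high=0.72, ¬medium=1−0.48=0.52; AND[max(0, a+b−1)] → w = 0.24
R4 (z=42.0): strong=0.11 → w = 0.11
R5 (z=53.0): medium=0.48, ¬high=1−0.72=0.28; AND[max(0, a+b−1)] → w = 0.00
Weighted average = (0.00·74.0 + 0.00·6.0 + 0.24·43.0 + 0.11·42.0 + 0.00·53.0) / (0.00 + 0.00 + 0.24 + 0.11 + 0.00)
  = 14.9400 / 0.3500 = 42.686

42.686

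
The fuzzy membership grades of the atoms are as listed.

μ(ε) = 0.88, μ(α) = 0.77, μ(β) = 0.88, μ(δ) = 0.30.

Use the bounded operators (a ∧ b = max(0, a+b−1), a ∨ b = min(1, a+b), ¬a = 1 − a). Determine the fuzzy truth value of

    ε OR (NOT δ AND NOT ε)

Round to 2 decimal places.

NOT δ = 1 − 0.30 = 0.70
NOT ε = 1 − 0.88 = 0.12
NOT δ AND NOT ε = max(0, a+b−1) on (0.70, 0.12) = 0.00
ε OR (NOT δ AND NOT ε) = min(1, a+b) on (0.88, 0.00) = 0.88

0.88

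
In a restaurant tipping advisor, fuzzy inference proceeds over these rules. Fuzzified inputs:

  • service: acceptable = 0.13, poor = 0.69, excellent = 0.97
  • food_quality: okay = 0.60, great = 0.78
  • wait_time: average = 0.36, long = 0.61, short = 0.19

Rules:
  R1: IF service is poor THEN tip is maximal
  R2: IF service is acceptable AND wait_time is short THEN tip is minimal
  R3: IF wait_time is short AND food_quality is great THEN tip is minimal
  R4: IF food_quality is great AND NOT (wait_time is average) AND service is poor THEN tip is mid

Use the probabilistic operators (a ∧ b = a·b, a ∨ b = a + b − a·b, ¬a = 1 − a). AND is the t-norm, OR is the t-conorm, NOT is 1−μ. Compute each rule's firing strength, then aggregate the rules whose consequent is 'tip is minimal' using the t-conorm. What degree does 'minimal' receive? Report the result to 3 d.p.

0.169

R1: poor=0.69 → w = 0.6900
R2: acceptable=0.13, short=0.19; AND[a·b] → w = 0.0247
R3: short=0.19, great=0.78; AND[a·b] → w = 0.1482
R4: great=0.78, ¬average=1−0.36=0.64, poor=0.69; AND[a·b] → w = 0.3444
Rules with consequent 'minimal': {R2, R3} → strengths 0.0247, 0.1482
Aggregate via t-conorm [a + b − a·b]: 0.1692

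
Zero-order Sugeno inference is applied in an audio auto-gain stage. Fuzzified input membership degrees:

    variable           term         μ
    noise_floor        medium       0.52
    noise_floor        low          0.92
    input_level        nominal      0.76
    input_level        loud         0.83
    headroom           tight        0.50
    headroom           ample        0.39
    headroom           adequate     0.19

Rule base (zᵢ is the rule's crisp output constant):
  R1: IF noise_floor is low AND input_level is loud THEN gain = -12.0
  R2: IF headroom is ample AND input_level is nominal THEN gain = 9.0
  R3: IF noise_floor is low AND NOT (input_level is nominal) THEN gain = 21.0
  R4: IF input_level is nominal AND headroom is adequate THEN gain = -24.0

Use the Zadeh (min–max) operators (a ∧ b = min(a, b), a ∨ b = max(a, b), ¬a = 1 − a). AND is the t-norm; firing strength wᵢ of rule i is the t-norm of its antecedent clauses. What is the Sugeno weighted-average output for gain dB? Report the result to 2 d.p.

-3.62

R1 (z=-12.0): low=0.92, loud=0.83; AND[min(a, b)] → w = 0.83
R2 (z=9.0): ample=0.39, nominal=0.76; AND[min(a, b)] → w = 0.39
R3 (z=21.0): low=0.92, ¬nominal=1−0.76=0.24; AND[min(a, b)] → w = 0.24
R4 (z=-24.0): nominal=0.76, adequate=0.19; AND[min(a, b)] → w = 0.19
Weighted average = (0.83·-12.0 + 0.39·9.0 + 0.24·21.0 + 0.19·-24.0) / (0.83 + 0.39 + 0.24 + 0.19)
  = -5.9700 / 1.6500 = -3.62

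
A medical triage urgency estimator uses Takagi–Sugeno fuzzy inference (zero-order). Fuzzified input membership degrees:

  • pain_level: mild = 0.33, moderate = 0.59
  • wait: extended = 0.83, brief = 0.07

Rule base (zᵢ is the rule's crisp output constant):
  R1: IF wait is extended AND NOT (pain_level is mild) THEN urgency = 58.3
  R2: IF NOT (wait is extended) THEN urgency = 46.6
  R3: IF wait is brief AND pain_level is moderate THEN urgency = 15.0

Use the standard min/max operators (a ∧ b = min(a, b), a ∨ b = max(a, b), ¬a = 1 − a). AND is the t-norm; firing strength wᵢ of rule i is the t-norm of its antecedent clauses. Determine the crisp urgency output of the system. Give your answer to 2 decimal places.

R1 (z=58.3): extended=0.83, ¬mild=1−0.33=0.67; AND[min(a, b)] → w = 0.67
R2 (z=46.6): ¬extended=1−0.83=0.17 → w = 0.17
R3 (z=15.0): brief=0.07, moderate=0.59; AND[min(a, b)] → w = 0.07
Weighted average = (0.67·58.3 + 0.17·46.6 + 0.07·15.0) / (0.67 + 0.17 + 0.07)
  = 48.0330 / 0.9100 = 52.78

52.78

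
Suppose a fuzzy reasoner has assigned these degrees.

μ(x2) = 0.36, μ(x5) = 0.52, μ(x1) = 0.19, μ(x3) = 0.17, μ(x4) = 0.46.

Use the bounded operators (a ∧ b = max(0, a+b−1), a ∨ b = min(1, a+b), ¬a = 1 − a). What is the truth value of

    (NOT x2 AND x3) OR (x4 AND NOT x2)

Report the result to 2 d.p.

NOT x2 = 1 − 0.36 = 0.64
NOT x2 AND x3 = max(0, a+b−1) on (0.64, 0.17) = 0.00
NOT x2 = 1 − 0.36 = 0.64
x4 AND NOT x2 = max(0, a+b−1) on (0.46, 0.64) = 0.10
(NOT x2 AND x3) OR (x4 AND NOT x2) = min(1, a+b) on (0.00, 0.10) = 0.10

0.10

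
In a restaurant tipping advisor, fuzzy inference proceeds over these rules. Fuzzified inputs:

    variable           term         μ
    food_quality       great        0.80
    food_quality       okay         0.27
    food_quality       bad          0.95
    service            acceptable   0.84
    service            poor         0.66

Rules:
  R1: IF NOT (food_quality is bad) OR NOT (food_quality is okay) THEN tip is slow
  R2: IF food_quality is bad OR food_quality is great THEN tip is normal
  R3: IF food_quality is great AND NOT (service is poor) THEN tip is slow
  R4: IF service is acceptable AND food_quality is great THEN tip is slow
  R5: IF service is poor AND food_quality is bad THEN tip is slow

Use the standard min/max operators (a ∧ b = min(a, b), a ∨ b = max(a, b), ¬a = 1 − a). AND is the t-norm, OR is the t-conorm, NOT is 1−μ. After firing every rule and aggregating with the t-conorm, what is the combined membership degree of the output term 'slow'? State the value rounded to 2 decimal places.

0.80

R1: ¬bad=1−0.95=0.05, ¬okay=1−0.27=0.73; OR[max(a, b)] → w = 0.73
R2: bad=0.95, great=0.80; OR[max(a, b)] → w = 0.95
R3: great=0.80, ¬poor=1−0.66=0.34; AND[min(a, b)] → w = 0.34
R4: acceptable=0.84, great=0.80; AND[min(a, b)] → w = 0.80
R5: poor=0.66, bad=0.95; AND[min(a, b)] → w = 0.66
Rules with consequent 'slow': {R1, R3, R4, R5} → strengths 0.73, 0.34, 0.80, 0.66
Aggregate via t-conorm [max(a, b)]: 0.80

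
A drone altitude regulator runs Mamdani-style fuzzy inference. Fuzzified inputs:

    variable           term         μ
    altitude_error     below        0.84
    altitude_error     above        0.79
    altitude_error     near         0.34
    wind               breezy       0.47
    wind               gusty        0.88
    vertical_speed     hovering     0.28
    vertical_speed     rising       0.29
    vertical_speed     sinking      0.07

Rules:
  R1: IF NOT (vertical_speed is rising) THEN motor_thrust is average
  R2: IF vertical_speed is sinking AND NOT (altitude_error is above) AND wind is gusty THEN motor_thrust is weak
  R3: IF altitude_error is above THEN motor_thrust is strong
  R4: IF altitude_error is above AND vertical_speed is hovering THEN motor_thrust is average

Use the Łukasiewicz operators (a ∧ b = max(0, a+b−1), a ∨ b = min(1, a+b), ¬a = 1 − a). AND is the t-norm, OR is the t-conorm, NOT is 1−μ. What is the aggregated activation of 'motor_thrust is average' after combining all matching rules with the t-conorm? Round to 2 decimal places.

0.78

R1: ¬rising=1−0.29=0.71 → w = 0.71
R2: sinking=0.07, ¬above=1−0.79=0.21, gusty=0.88; AND[max(0, a+b−1)] → w = 0.00
R3: above=0.79 → w = 0.79
R4: above=0.79, hovering=0.28; AND[max(0, a+b−1)] → w = 0.07
Rules with consequent 'average': {R1, R4} → strengths 0.71, 0.07
Aggregate via t-conorm [min(1, a+b)]: 0.78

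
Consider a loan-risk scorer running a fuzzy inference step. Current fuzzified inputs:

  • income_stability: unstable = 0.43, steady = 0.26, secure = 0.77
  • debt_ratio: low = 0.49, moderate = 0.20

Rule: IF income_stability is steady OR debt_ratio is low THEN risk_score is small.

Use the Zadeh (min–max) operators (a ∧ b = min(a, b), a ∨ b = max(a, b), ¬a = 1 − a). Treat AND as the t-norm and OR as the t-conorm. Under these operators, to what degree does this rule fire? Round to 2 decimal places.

firing strength: steady=0.26, low=0.49; OR[max(a, b)] → w = 0.49

0.49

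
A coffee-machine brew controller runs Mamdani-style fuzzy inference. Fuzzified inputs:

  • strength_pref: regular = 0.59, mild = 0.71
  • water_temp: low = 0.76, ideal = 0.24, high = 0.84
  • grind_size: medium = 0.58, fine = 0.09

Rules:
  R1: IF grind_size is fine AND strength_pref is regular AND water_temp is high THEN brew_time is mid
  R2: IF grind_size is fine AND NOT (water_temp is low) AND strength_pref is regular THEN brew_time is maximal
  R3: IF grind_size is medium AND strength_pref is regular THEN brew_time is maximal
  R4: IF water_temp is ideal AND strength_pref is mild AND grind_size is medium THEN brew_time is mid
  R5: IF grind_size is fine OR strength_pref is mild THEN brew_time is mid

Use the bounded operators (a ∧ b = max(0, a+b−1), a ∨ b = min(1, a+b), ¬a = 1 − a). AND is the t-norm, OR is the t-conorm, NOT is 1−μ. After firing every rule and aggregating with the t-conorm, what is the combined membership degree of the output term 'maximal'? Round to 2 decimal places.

R1: fine=0.09, regular=0.59, high=0.84; AND[max(0, a+b−1)] → w = 0.00
R2: fine=0.09, ¬low=1−0.76=0.24, regular=0.59; AND[max(0, a+b−1)] → w = 0.00
R3: medium=0.58, regular=0.59; AND[max(0, a+b−1)] → w = 0.17
R4: ideal=0.24, mild=0.71, medium=0.58; AND[max(0, a+b−1)] → w = 0.00
R5: fine=0.09, mild=0.71; OR[min(1, a+b)] → w = 0.80
Rules with consequent 'maximal': {R2, R3} → strengths 0.00, 0.17
Aggregate via t-conorm [min(1, a+b)]: 0.17

0.17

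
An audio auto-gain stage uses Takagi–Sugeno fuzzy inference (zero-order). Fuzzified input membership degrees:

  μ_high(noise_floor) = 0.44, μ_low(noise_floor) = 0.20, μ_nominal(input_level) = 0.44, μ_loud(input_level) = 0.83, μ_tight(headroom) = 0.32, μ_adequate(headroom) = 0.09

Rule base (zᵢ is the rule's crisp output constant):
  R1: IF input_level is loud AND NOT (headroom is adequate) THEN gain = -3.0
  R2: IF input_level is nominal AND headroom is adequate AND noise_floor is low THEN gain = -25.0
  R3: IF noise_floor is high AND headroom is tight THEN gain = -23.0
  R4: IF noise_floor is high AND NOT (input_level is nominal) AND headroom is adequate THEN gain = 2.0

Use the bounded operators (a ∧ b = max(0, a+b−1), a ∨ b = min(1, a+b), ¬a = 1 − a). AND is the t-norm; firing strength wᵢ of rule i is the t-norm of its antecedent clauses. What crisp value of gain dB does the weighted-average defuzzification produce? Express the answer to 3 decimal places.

-3.000

R1 (z=-3.0): loud=0.83, ¬adequate=1−0.09=0.91; AND[max(0, a+b−1)] → w = 0.74
R2 (z=-25.0): nominal=0.44, adequate=0.09, low=0.20; AND[max(0, a+b−1)] → w = 0.00
R3 (z=-23.0): high=0.44, tight=0.32; AND[max(0, a+b−1)] → w = 0.00
R4 (z=2.0): high=0.44, ¬nominal=1−0.44=0.56, adequate=0.09; AND[max(0, a+b−1)] → w = 0.00
Weighted average = (0.74·-3.0 + 0.00·-25.0 + 0.00·-23.0 + 0.00·2.0) / (0.74 + 0.00 + 0.00 + 0.00)
  = -2.2200 / 0.7400 = -3.000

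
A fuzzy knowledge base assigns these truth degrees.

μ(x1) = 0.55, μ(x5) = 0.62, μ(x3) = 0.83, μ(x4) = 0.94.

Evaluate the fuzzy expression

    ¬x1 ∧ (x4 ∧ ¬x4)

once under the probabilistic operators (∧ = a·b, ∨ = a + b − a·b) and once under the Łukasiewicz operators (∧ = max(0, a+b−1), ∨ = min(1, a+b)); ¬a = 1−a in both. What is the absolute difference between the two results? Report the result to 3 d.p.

Under probabilistic:
  ¬x1 = 1 − 0.5500 = 0.4500
  ¬x4 = 1 − 0.9400 = 0.0600
  x4 ∧ ¬x4 = a·b on (0.9400, 0.0600) = 0.0564
  ¬x1 ∧ (x4 ∧ ¬x4) = a·b on (0.4500, 0.0564) = 0.0254
  → value = 0.0254
Under Łukasiewicz:
  ¬x1 = 1 − 0.55 = 0.45
  ¬x4 = 1 − 0.94 = 0.06
  x4 ∧ ¬x4 = max(0, a+b−1) on (0.94, 0.06) = 0.00
  ¬x1 ∧ (x4 ∧ ¬x4) = max(0, a+b−1) on (0.45, 0.00) = 0.00
  → value = 0.0000
|0.0254 − 0.0000| = 0.025

0.025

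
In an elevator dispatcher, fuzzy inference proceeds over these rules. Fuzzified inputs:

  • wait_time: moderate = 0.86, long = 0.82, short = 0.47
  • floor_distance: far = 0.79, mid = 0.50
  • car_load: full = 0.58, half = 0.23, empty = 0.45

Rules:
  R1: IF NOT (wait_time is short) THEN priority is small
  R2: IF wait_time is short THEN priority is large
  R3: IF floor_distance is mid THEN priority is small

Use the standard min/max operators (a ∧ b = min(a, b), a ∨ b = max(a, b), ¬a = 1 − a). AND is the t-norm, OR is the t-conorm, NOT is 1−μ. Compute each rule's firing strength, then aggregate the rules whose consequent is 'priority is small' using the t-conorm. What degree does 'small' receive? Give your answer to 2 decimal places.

R1: ¬short=1−0.47=0.53 → w = 0.53
R2: short=0.47 → w = 0.47
R3: mid=0.50 → w = 0.50
Rules with consequent 'small': {R1, R3} → strengths 0.53, 0.50
Aggregate via t-conorm [max(a, b)]: 0.53

0.53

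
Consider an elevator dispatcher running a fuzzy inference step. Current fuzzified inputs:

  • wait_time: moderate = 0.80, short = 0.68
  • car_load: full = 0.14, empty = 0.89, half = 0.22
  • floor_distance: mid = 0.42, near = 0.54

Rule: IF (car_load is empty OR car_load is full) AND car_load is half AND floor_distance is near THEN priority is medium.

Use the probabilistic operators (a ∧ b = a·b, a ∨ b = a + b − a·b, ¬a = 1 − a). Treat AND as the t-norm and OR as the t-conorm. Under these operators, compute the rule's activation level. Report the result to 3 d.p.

firing strength: (empty=0.89 OR full=0.14) = 0.9054; AND[a·b] with half=0.22, near=0.54 → w = 0.1076

0.108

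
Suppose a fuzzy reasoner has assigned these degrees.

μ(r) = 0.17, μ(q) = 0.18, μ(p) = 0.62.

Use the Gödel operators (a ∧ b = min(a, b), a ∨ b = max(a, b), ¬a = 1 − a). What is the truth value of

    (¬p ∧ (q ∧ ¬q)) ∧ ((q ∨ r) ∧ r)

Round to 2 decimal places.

¬p = 1 − 0.62 = 0.38
¬q = 1 − 0.18 = 0.82
q ∧ ¬q = min(a, b) on (0.18, 0.82) = 0.18
¬p ∧ (q ∧ ¬q) = min(a, b) on (0.38, 0.18) = 0.18
q ∨ r = max(a, b) on (0.18, 0.17) = 0.18
(q ∨ r) ∧ r = min(a, b) on (0.18, 0.17) = 0.17
(¬p ∧ (q ∧ ¬q)) ∧ ((q ∨ r) ∧ r) = min(a, b) on (0.18, 0.17) = 0.17

0.17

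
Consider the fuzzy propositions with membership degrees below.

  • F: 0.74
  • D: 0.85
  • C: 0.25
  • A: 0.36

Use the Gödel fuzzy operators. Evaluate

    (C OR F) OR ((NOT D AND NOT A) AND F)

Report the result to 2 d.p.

0.74

C OR F = max(a, b) on (0.25, 0.74) = 0.74
NOT D = 1 − 0.85 = 0.15
NOT A = 1 − 0.36 = 0.64
NOT D AND NOT A = min(a, b) on (0.15, 0.64) = 0.15
(NOT D AND NOT A) AND F = min(a, b) on (0.15, 0.74) = 0.15
(C OR F) OR ((NOT D AND NOT A) AND F) = max(a, b) on (0.74, 0.15) = 0.74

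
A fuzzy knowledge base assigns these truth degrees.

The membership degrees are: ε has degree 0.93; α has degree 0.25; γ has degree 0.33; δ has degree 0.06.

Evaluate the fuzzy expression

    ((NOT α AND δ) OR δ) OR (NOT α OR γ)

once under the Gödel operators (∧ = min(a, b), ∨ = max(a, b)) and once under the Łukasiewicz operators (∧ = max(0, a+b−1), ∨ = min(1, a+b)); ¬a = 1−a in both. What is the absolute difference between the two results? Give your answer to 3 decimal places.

0.250

Under Gödel:
  NOT α = 1 − 0.25 = 0.75
  NOT α AND δ = min(a, b) on (0.75, 0.06) = 0.06
  (NOT α AND δ) OR δ = max(a, b) on (0.06, 0.06) = 0.06
  NOT α = 1 − 0.25 = 0.75
  NOT α OR γ = max(a, b) on (0.75, 0.33) = 0.75
  ((NOT α AND δ) OR δ) OR (NOT α OR γ) = max(a, b) on (0.06, 0.75) = 0.75
  → value = 0.7500
Under Łukasiewicz:
  NOT α = 1 − 0.25 = 0.75
  NOT α AND δ = max(0, a+b−1) on (0.75, 0.06) = 0.00
  (NOT α AND δ) OR δ = min(1, a+b) on (0.00, 0.06) = 0.06
  NOT α = 1 − 0.25 = 0.75
  NOT α OR γ = min(1, a+b) on (0.75, 0.33) = 1.00
  ((NOT α AND δ) OR δ) OR (NOT α OR γ) = min(1, a+b) on (0.06, 1.00) = 1.00
  → value = 1.0000
|0.7500 − 1.0000| = 0.250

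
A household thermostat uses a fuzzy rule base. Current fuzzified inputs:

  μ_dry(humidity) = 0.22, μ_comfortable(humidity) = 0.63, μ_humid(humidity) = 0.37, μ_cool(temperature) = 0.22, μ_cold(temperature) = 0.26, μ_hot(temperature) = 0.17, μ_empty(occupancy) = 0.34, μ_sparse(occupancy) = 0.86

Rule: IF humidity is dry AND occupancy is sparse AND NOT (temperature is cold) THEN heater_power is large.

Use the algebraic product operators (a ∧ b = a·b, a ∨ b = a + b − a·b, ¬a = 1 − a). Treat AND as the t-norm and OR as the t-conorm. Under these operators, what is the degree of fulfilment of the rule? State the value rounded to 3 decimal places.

0.140

firing strength: dry=0.22, sparse=0.86, ¬cold=1−0.26=0.74; AND[a·b] → w = 0.1400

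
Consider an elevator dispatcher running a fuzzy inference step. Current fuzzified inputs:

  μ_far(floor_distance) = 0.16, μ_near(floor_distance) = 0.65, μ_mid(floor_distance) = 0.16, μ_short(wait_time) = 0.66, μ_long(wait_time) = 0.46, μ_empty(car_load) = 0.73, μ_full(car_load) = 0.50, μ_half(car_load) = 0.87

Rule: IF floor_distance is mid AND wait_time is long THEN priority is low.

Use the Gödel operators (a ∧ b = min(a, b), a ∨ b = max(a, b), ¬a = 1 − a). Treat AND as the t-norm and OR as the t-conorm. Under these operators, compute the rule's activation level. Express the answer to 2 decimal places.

0.16

firing strength: mid=0.16, long=0.46; AND[min(a, b)] → w = 0.16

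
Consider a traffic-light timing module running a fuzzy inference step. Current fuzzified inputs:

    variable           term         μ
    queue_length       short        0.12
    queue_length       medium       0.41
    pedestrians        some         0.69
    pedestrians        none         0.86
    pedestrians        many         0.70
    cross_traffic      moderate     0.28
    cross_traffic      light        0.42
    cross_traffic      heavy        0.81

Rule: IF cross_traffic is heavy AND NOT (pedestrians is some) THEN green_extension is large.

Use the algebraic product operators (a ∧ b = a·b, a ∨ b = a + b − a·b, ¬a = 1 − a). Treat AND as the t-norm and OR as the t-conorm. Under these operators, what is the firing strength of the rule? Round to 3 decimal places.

firing strength: heavy=0.81, ¬some=1−0.69=0.31; AND[a·b] → w = 0.2511

0.251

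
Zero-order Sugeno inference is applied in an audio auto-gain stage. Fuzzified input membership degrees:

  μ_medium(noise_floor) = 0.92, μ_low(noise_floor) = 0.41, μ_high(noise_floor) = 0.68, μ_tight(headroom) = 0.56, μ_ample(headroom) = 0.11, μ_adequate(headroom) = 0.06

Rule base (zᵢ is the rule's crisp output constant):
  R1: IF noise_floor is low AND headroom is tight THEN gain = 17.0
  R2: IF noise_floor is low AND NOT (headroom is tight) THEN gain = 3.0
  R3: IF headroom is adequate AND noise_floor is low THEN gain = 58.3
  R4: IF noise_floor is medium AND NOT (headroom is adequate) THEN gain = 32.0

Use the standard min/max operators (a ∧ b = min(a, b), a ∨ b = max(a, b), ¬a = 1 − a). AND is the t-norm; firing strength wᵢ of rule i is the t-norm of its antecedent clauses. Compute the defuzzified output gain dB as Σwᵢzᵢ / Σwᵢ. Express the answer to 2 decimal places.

R1 (z=17.0): low=0.41, tight=0.56; AND[min(a, b)] → w = 0.41
R2 (z=3.0): low=0.41, ¬tight=1−0.56=0.44; AND[min(a, b)] → w = 0.41
R3 (z=58.3): adequate=0.06, low=0.41; AND[min(a, b)] → w = 0.06
R4 (z=32.0): medium=0.92, ¬adequate=1−0.06=0.94; AND[min(a, b)] → w = 0.92
Weighted average = (0.41·17.0 + 0.41·3.0 + 0.06·58.3 + 0.92·32.0) / (0.41 + 0.41 + 0.06 + 0.92)
  = 41.1380 / 1.8000 = 22.85

22.85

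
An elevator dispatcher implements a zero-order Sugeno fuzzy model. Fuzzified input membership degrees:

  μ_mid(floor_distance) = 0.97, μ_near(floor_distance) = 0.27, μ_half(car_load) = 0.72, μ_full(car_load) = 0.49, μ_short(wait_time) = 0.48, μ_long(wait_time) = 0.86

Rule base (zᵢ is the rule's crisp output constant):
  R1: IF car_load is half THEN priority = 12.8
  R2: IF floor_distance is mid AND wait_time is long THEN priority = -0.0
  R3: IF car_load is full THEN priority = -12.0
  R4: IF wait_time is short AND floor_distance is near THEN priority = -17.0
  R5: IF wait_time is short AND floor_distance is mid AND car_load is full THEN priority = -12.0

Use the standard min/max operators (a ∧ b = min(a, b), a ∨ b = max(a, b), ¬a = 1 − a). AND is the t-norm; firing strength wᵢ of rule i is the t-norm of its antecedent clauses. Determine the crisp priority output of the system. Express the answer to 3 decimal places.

R1 (z=12.8): half=0.72 → w = 0.72
R2 (z=-0.0): mid=0.97, long=0.86; AND[min(a, b)] → w = 0.86
R3 (z=-12.0): full=0.49 → w = 0.49
R4 (z=-17.0): short=0.48, near=0.27; AND[min(a, b)] → w = 0.27
R5 (z=-12.0): short=0.48, mid=0.97, full=0.49; AND[min(a, b)] → w = 0.48
Weighted average = (0.72·12.8 + 0.86·-0.0 + 0.49·-12.0 + 0.27·-17.0 + 0.48·-12.0) / (0.72 + 0.86 + 0.49 + 0.27 + 0.48)
  = -7.0140 / 2.8200 = -2.487

-2.487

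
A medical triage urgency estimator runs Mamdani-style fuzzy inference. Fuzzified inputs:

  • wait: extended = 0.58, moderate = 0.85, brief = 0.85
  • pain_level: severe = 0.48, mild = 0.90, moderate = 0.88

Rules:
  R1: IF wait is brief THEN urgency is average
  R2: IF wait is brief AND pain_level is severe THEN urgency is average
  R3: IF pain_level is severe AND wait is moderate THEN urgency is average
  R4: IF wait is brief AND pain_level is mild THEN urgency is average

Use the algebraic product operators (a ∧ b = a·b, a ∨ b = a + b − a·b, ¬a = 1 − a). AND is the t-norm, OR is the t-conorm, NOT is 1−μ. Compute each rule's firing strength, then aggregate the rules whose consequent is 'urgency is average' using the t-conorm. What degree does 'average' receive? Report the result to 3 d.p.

R1: brief=0.85 → w = 0.8500
R2: brief=0.85, severe=0.48; AND[a·b] → w = 0.4080
R3: severe=0.48, moderate=0.85; AND[a·b] → w = 0.4080
R4: brief=0.85, mild=0.90; AND[a·b] → w = 0.7650
Rules with consequent 'average': {R1, R2, R3, R4} → strengths 0.8500, 0.4080, 0.4080, 0.7650
Aggregate via t-conorm [a + b − a·b]: 0.9876

0.988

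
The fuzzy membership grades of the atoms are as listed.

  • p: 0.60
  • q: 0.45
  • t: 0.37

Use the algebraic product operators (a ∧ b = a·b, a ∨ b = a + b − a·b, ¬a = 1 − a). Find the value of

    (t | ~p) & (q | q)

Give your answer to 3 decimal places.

~p = 1 − 0.6000 = 0.4000
t | ~p = a + b − a·b on (0.3700, 0.4000) = 0.6220
q | q = a + b − a·b on (0.4500, 0.4500) = 0.6975
(t | ~p) & (q | q) = a·b on (0.6220, 0.6975) = 0.4338

0.434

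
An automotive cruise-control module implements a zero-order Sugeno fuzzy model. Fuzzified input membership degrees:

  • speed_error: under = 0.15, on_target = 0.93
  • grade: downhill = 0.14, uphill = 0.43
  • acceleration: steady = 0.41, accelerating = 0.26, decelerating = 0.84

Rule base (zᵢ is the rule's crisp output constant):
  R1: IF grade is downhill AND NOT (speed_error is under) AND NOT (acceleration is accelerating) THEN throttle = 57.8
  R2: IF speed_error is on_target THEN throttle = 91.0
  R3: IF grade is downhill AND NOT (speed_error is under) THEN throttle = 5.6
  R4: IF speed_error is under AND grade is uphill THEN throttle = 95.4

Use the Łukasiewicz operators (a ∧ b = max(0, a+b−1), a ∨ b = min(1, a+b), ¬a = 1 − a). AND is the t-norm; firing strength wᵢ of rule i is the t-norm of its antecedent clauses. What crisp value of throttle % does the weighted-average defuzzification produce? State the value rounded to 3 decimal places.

R1 (z=57.8): downhill=0.14, ¬under=1−0.15=0.85, ¬accelerating=1−0.26=0.74; AND[max(0, a+b−1)] → w = 0.00
R2 (z=91.0): on_target=0.93 → w = 0.93
R3 (z=5.6): downhill=0.14, ¬under=1−0.15=0.85; AND[max(0, a+b−1)] → w = 0.00
R4 (z=95.4): under=0.15, uphill=0.43; AND[max(0, a+b−1)] → w = 0.00
Weighted average = (0.00·57.8 + 0.93·91.0 + 0.00·5.6 + 0.00·95.4) / (0.00 + 0.93 + 0.00 + 0.00)
  = 84.6300 / 0.9300 = 91.000

91.000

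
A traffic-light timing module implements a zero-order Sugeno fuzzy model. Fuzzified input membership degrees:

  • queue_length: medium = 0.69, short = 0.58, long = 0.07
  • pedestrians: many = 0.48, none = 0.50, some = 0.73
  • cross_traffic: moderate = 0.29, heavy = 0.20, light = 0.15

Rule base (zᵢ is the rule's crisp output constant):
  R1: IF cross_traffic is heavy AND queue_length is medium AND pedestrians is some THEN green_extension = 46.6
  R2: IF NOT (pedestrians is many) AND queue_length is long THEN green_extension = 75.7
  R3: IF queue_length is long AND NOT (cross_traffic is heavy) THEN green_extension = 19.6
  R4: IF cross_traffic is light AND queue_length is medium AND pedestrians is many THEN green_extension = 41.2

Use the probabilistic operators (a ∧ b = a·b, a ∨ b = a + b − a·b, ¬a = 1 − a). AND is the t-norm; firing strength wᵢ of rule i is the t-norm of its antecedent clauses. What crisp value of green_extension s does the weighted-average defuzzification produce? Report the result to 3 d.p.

R1 (z=46.6): heavy=0.20, medium=0.69, some=0.73; AND[a·b] → w = 0.1007
R2 (z=75.7): ¬many=1−0.48=0.52, long=0.07; AND[a·b] → w = 0.0364
R3 (z=19.6): long=0.07, ¬heavy=1−0.20=0.80; AND[a·b] → w = 0.0560
R4 (z=41.2): light=0.15, medium=0.69, many=0.48; AND[a·b] → w = 0.0497
Weighted average = (0.1007·46.6 + 0.0364·75.7 + 0.0560·19.6 + 0.0497·41.2) / (0.1007 + 0.0364 + 0.0560 + 0.0497)
  = 10.5944 / 0.2428 = 43.631

43.631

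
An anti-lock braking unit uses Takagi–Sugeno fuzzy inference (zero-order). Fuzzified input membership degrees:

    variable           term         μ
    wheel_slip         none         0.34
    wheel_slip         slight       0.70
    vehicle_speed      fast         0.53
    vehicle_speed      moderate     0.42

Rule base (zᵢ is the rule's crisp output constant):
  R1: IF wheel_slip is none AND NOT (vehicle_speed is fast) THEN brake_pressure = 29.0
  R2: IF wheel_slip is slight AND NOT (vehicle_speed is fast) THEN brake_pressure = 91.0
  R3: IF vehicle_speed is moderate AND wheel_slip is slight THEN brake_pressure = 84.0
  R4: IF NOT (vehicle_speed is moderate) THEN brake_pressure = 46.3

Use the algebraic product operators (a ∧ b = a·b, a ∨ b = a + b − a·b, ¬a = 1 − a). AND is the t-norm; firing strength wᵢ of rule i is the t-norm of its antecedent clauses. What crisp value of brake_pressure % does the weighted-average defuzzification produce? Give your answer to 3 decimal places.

R1 (z=29.0): none=0.34, ¬fast=1−0.53=0.47; AND[a·b] → w = 0.1598
R2 (z=91.0): slight=0.70, ¬fast=1−0.53=0.47; AND[a·b] → w = 0.3290
R3 (z=84.0): moderate=0.42, slight=0.70; AND[a·b] → w = 0.2940
R4 (z=46.3): ¬moderate=1−0.42=0.58 → w = 0.5800
Weighted average = (0.1598·29.0 + 0.3290·91.0 + 0.2940·84.0 + 0.5800·46.3) / (0.1598 + 0.3290 + 0.2940 + 0.5800)
  = 86.1232 / 1.3628 = 63.196

63.196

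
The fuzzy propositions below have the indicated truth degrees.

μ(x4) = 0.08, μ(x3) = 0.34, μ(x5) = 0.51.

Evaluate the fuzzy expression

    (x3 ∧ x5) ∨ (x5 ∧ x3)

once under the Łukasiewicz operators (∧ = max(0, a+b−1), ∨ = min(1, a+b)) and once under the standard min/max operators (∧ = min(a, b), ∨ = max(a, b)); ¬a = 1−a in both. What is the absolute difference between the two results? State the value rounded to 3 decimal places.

Under Łukasiewicz:
  x3 ∧ x5 = max(0, a+b−1) on (0.34, 0.51) = 0.00
  x5 ∧ x3 = max(0, a+b−1) on (0.51, 0.34) = 0.00
  (x3 ∧ x5) ∨ (x5 ∧ x3) = min(1, a+b) on (0.00, 0.00) = 0.00
  → value = 0.0000
Under standard min/max:
  x3 ∧ x5 = min(a, b) on (0.34, 0.51) = 0.34
  x5 ∧ x3 = min(a, b) on (0.51, 0.34) = 0.34
  (x3 ∧ x5) ∨ (x5 ∧ x3) = max(a, b) on (0.34, 0.34) = 0.34
  → value = 0.3400
|0.0000 − 0.3400| = 0.340

0.340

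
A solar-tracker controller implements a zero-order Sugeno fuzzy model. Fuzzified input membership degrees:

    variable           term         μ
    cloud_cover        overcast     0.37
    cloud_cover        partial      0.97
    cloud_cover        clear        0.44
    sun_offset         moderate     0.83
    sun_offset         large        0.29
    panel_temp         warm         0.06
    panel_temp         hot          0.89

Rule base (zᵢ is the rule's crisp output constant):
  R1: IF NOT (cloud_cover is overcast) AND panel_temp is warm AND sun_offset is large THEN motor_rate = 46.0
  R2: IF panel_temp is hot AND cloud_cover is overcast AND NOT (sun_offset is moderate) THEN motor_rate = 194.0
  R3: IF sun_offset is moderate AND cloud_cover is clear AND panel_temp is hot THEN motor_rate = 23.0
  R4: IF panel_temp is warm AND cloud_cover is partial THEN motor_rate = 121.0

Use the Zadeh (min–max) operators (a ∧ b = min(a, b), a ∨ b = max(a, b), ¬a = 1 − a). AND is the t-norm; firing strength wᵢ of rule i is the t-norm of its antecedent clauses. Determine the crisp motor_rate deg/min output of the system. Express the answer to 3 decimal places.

R1 (z=46.0): ¬overcast=1−0.37=0.63, warm=0.06, large=0.29; AND[min(a, b)] → w = 0.06
R2 (z=194.0): hot=0.89, overcast=0.37, ¬moderate=1−0.83=0.17; AND[min(a, b)] → w = 0.17
R3 (z=23.0): moderate=0.83, clear=0.44, hot=0.89; AND[min(a, b)] → w = 0.44
R4 (z=121.0): warm=0.06, partial=0.97; AND[min(a, b)] → w = 0.06
Weighted average = (0.06·46.0 + 0.17·194.0 + 0.44·23.0 + 0.06·121.0) / (0.06 + 0.17 + 0.44 + 0.06)
  = 53.1200 / 0.7300 = 72.767

72.767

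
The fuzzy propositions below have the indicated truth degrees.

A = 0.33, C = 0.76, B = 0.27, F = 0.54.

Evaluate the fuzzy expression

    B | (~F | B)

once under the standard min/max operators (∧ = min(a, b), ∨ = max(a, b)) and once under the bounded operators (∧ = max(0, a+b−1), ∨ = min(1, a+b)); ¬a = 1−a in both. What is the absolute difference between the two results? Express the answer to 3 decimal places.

Under standard min/max:
  ~F = 1 − 0.54 = 0.46
  ~F | B = max(a, b) on (0.46, 0.27) = 0.46
  B | (~F | B) = max(a, b) on (0.27, 0.46) = 0.46
  → value = 0.4600
Under bounded:
  ~F = 1 − 0.54 = 0.46
  ~F | B = min(1, a+b) on (0.46, 0.27) = 0.73
  B | (~F | B) = min(1, a+b) on (0.27, 0.73) = 1.00
  → value = 1.0000
|0.4600 − 1.0000| = 0.540

0.540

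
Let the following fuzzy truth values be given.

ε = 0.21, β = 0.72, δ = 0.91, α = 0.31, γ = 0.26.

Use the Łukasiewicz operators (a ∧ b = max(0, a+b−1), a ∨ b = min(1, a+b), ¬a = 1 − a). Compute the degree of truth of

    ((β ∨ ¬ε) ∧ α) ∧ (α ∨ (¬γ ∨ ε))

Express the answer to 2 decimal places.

0.31

¬ε = 1 − 0.21 = 0.79
β ∨ ¬ε = min(1, a+b) on (0.72, 0.79) = 1.00
(β ∨ ¬ε) ∧ α = max(0, a+b−1) on (1.00, 0.31) = 0.31
¬γ = 1 − 0.26 = 0.74
¬γ ∨ ε = min(1, a+b) on (0.74, 0.21) = 0.95
α ∨ (¬γ ∨ ε) = min(1, a+b) on (0.31, 0.95) = 1.00
((β ∨ ¬ε) ∧ α) ∧ (α ∨ (¬γ ∨ ε)) = max(0, a+b−1) on (0.31, 1.00) = 0.31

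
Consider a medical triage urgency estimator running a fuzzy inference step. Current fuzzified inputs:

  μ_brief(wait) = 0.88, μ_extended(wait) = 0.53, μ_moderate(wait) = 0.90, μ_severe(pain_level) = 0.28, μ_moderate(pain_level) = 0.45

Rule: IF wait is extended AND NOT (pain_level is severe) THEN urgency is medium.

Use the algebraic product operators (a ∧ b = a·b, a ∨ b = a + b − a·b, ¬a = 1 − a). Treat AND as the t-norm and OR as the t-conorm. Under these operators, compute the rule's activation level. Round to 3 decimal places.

firing strength: extended=0.53, ¬severe=1−0.28=0.72; AND[a·b] → w = 0.3816

0.382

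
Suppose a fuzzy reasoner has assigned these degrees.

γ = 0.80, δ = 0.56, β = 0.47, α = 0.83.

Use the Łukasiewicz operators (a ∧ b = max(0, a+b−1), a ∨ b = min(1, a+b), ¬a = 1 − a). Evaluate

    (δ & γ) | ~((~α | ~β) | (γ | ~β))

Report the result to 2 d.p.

0.36

δ & γ = max(0, a+b−1) on (0.56, 0.80) = 0.36
~α = 1 − 0.83 = 0.17
~β = 1 − 0.47 = 0.53
~α | ~β = min(1, a+b) on (0.17, 0.53) = 0.70
~β = 1 − 0.47 = 0.53
γ | ~β = min(1, a+b) on (0.80, 0.53) = 1.00
(~α | ~β) | (γ | ~β) = min(1, a+b) on (0.70, 1.00) = 1.00
~((~α | ~β) | (γ | ~β)) = 1 − 1.00 = 0.00
(δ & γ) | ~((~α | ~β) | (γ | ~β)) = min(1, a+b) on (0.36, 0.00) = 0.36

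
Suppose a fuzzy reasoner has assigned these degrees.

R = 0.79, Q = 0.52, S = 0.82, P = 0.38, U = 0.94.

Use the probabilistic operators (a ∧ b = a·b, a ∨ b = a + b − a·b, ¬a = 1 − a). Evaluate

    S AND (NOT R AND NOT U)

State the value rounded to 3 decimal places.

NOT R = 1 − 0.7900 = 0.2100
NOT U = 1 − 0.9400 = 0.0600
NOT R AND NOT U = a·b on (0.2100, 0.0600) = 0.0126
S AND (NOT R AND NOT U) = a·b on (0.8200, 0.0126) = 0.0103

0.010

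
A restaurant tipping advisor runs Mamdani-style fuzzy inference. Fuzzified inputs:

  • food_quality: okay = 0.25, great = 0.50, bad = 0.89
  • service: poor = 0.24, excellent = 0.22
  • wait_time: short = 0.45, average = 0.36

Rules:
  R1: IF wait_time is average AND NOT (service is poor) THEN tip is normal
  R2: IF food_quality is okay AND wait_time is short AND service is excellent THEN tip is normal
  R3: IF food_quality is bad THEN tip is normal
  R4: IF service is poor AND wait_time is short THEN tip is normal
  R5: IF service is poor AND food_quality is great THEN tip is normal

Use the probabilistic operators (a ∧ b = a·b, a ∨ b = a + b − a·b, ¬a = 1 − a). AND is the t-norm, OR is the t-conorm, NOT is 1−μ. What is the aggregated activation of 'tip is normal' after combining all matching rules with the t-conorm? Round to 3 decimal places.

R1: average=0.36, ¬poor=1−0.24=0.76; AND[a·b] → w = 0.2736
R2: okay=0.25, short=0.45, excellent=0.22; AND[a·b] → w = 0.0248
R3: bad=0.89 → w = 0.8900
R4: poor=0.24, short=0.45; AND[a·b] → w = 0.1080
R5: poor=0.24, great=0.50; AND[a·b] → w = 0.1200
Rules with consequent 'normal': {R1, R2, R3, R4, R5} → strengths 0.2736, 0.0248, 0.8900, 0.1080, 0.1200
Aggregate via t-conorm [a + b − a·b]: 0.9388

0.939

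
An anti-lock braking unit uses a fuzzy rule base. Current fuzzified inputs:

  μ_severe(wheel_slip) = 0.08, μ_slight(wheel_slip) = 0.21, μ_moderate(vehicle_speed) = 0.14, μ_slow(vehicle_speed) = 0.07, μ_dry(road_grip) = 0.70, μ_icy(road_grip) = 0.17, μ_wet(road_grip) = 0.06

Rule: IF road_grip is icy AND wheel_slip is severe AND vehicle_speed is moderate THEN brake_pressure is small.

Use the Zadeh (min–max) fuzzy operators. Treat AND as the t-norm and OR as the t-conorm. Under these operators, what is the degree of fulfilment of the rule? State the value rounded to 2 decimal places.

firing strength: icy=0.17, severe=0.08, moderate=0.14; AND[min(a, b)] → w = 0.08

0.08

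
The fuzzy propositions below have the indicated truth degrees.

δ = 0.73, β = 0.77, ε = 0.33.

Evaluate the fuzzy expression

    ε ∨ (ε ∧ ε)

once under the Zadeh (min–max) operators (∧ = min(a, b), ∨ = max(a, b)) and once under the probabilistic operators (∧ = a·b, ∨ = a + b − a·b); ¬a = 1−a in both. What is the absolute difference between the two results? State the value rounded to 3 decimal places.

0.073

Under Zadeh (min–max):
  ε ∧ ε = min(a, b) on (0.33, 0.33) = 0.33
  ε ∨ (ε ∧ ε) = max(a, b) on (0.33, 0.33) = 0.33
  → value = 0.3300
Under probabilistic:
  ε ∧ ε = a·b on (0.3300, 0.3300) = 0.1089
  ε ∨ (ε ∧ ε) = a + b − a·b on (0.3300, 0.1089) = 0.4030
  → value = 0.4030
|0.3300 − 0.4030| = 0.073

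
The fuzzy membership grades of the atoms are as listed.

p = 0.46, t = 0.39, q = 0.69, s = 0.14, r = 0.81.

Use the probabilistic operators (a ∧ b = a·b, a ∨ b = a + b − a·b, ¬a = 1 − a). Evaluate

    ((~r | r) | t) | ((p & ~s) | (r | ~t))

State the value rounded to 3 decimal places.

0.996

~r = 1 − 0.8100 = 0.1900
~r | r = a + b − a·b on (0.1900, 0.8100) = 0.8461
(~r | r) | t = a + b − a·b on (0.8461, 0.3900) = 0.9061
~s = 1 − 0.1400 = 0.8600
p & ~s = a·b on (0.4600, 0.8600) = 0.3956
~t = 1 − 0.3900 = 0.6100
r | ~t = a + b − a·b on (0.8100, 0.6100) = 0.9259
(p & ~s) | (r | ~t) = a + b − a·b on (0.3956, 0.9259) = 0.9552
((~r | r) | t) | ((p & ~s) | (r | ~t)) = a + b − a·b on (0.9061, 0.9552) = 0.9958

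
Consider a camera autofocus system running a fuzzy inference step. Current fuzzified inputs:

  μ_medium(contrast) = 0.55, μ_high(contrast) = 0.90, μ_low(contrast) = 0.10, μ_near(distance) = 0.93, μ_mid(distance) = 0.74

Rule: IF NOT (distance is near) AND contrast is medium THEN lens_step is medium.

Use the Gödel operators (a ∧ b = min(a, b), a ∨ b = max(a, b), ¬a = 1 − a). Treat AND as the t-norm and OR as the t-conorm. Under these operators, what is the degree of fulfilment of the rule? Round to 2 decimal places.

0.07

firing strength: ¬near=1−0.93=0.07, medium=0.55; AND[min(a, b)] → w = 0.07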